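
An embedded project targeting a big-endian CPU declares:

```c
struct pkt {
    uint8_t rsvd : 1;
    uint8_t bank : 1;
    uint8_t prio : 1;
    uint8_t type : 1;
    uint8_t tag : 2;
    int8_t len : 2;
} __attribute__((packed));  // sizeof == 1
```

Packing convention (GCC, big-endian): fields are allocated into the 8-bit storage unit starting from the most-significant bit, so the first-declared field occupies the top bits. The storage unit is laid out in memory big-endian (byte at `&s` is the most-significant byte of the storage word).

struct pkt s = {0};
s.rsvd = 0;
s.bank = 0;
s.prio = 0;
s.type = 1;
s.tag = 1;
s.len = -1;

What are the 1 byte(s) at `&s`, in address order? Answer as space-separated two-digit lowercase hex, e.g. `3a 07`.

rsvd:1 = 0 → 0x0 << 7 → word 0x00
bank:1 = 0 → 0x0 << 6 → word 0x00
prio:1 = 0 → 0x0 << 5 → word 0x00
type:1 = 1 → 0x1 << 4 → word 0x10
tag:2 = 1 → 0x1 << 2 → word 0x14
len:2 = -1 → 0x3 << 0 → word 0x17
word = 0x17 → big-endian bytes:
  [0]=0x17

17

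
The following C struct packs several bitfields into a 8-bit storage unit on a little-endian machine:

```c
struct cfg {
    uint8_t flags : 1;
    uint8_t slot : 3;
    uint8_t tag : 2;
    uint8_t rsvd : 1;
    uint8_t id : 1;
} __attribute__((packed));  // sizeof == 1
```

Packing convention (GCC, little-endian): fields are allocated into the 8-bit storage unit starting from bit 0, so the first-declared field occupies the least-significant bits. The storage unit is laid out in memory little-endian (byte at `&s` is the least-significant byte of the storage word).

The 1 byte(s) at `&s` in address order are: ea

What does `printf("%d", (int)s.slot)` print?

5

[0]=0xea (little-endian) → word 0xea
flags [0+:1] = (word>>0) & 0x1 = 0
slot [1+:3] = (word>>1) & 0x7 = 5  ←
tag [4+:2] = (word>>4) & 0x3 = 2
rsvd [6+:1] = (word>>6) & 0x1 = 1
id [7+:1] = (word>>7) & 0x1 = 1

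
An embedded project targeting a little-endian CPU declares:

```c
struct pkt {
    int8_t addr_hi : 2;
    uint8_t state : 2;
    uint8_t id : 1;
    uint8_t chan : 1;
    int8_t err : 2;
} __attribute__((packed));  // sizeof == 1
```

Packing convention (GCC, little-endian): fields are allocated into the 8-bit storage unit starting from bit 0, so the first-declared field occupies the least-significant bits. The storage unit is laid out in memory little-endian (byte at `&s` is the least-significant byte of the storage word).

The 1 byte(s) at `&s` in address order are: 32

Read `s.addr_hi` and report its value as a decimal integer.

-2

[0]=0x32 (little-endian) → word 0x32
addr_hi:2 @ bit 0 → (0x32>>0)&0x3 = 0x2  ←
state:2 @ bit 2 → (0x32>>2)&0x3 = 0x0
id:1 @ bit 4 → (0x32>>4)&0x1 = 0x1
chan:1 @ bit 5 → (0x32>>5)&0x1 = 0x1
err:2 @ bit 6 → (0x32>>6)&0x3 = 0x0
addr_hi signed 2b, MSB=1: 2 - 4 = -2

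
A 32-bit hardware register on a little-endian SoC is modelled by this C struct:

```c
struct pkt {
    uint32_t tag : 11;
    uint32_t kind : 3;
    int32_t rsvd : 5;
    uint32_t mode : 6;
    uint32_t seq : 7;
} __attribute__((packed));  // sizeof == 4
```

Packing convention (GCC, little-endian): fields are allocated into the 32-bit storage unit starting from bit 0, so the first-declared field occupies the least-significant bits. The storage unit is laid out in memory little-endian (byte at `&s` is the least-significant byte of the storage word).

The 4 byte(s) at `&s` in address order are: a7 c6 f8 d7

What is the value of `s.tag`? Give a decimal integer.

1703

[0]=0xa7 [1]=0xc6 [2]=0xf8 [3]=0xd7 (little-endian) → word 0xd7f8c6a7
tag [0+:11] = (word>>0) & 0x7ff = 1703  ←
kind [11+:3] = (word>>11) & 0x7 = 0
rsvd [14+:5] = (word>>14) & 0x1f = 3
mode [19+:6] = (word>>19) & 0x3f = 63
seq [25+:7] = (word>>25) & 0x7f = 107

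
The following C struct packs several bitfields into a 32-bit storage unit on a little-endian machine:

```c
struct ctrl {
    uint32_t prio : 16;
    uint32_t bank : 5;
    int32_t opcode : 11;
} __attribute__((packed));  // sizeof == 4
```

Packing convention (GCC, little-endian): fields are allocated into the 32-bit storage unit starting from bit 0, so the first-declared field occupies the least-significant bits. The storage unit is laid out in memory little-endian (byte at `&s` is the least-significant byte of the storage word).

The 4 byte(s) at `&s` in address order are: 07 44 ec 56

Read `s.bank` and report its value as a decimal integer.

[0]=0x07 [1]=0x44 [2]=0xec [3]=0x56 (little-endian) → word 0x56ec4407
prio:16 @ bit 0 → (0x56ec4407>>0)&0xffff = 0x4407
bank:5 @ bit 16 → (0x56ec4407>>16)&0x1f = 0xc  ←
opcode:11 @ bit 21 → (0x56ec4407>>21)&0x7ff = 0x2b7

12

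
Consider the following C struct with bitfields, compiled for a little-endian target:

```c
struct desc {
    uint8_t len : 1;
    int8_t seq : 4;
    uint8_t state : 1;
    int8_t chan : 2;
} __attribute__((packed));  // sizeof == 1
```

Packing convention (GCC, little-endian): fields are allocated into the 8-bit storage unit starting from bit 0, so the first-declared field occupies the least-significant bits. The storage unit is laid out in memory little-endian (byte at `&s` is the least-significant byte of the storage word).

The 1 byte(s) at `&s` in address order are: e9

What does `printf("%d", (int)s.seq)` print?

[0]=0xe9 (little-endian) → word 0xe9
len:1 @ bit 0 → (0xe9>>0)&0x1 = 0x1
seq:4 @ bit 1 → (0xe9>>1)&0xf = 0x4  ←
state:1 @ bit 5 → (0xe9>>5)&0x1 = 0x1
chan:2 @ bit 6 → (0xe9>>6)&0x3 = 0x3
seq signed 4b, MSB=0: value = 4

4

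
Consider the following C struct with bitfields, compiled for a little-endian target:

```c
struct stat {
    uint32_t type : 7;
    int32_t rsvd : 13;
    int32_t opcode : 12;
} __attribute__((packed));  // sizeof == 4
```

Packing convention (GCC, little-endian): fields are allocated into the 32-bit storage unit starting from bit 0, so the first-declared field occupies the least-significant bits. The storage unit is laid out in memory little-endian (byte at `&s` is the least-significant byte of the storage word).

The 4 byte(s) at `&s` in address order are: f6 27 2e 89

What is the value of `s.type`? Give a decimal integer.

118

[0]=0xf6 [1]=0x27 [2]=0x2e [3]=0x89 (little-endian) → word 0x892e27f6
type:7 @ bit 0 → (0x892e27f6>>0)&0x7f = 0x76  ←
rsvd:13 @ bit 7 → (0x892e27f6>>7)&0x1fff = 0x1c4f
opcode:12 @ bit 20 → (0x892e27f6>>20)&0xfff = 0x892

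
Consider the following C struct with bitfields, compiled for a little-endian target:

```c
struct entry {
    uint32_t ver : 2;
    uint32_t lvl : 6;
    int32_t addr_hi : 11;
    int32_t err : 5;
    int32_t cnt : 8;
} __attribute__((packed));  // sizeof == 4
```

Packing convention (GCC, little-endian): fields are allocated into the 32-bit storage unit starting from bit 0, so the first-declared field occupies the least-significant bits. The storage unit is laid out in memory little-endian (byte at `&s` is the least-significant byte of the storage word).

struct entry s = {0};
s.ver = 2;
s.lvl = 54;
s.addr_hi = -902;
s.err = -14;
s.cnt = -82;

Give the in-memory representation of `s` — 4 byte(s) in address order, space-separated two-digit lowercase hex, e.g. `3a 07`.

ver:2 = 2 → 0x2 << 0 → word 0x00000002
lvl:6 = 54 → 0x36 << 2 → word 0x000000da
addr_hi:11 = -902 → 0x47a << 8 → word 0x00047ada
err:5 = -14 → 0x12 << 19 → word 0x00947ada
cnt:8 = -82 → 0xae << 24 → word 0xae947ada
word = 0xae947ada → little-endian bytes:
  [0]=0xda  [1]=0x7a  [2]=0x94  [3]=0xae

da 7a 94 ae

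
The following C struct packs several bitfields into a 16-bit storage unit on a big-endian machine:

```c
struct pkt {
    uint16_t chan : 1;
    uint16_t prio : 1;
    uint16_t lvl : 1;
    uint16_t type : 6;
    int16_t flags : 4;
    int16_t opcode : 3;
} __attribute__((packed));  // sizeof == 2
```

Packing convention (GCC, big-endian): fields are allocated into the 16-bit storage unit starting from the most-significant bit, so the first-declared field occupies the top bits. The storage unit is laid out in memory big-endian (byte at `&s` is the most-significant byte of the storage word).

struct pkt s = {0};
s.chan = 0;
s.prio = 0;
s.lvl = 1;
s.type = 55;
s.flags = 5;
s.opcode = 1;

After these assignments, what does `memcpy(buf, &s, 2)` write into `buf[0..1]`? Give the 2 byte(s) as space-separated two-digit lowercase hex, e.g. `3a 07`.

3b a9

chan:1 = 0 → 0x0 << 15 → word 0x0000
prio:1 = 0 → 0x0 << 14 → word 0x0000
lvl:1 = 1 → 0x1 << 13 → word 0x2000
type:6 = 55 → 0x37 << 7 → word 0x3b80
flags:4 = 5 → 0x5 << 3 → word 0x3ba8
opcode:3 = 1 → 0x1 << 0 → word 0x3ba9
word = 0x3ba9 → big-endian bytes:
  [0]=0x3b  [1]=0xa9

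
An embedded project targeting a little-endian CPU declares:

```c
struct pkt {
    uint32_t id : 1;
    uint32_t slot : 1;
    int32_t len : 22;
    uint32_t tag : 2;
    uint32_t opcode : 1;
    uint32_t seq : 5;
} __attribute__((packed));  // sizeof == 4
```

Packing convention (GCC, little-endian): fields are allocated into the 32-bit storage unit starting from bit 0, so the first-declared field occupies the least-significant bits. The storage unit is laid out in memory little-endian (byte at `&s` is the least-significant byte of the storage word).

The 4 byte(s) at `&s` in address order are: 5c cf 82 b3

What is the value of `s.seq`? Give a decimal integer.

22

[0]=0x5c [1]=0xcf [2]=0x82 [3]=0xb3 (little-endian) → word 0xb382cf5c
id [0+:1] = (word>>0) & 0x1 = 0
slot [1+:1] = (word>>1) & 0x1 = 0
len [2+:22] = (word>>2) & 0x3fffff = 2143191
tag [24+:2] = (word>>24) & 0x3 = 3
opcode [26+:1] = (word>>26) & 0x1 = 0
seq [27+:5] = (word>>27) & 0x1f = 22  ←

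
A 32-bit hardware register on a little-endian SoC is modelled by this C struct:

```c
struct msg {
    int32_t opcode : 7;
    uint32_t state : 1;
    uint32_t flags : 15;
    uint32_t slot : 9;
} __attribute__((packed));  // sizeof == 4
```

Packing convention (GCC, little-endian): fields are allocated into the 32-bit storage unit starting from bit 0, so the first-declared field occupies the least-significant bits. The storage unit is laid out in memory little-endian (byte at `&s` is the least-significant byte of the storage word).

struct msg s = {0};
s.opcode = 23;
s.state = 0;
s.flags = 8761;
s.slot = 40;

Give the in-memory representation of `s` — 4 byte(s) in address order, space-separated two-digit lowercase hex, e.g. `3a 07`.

opcode:7 = 23 → 0x17 << 0 → word 0x00000017
state:1 = 0 → 0x0 << 7 → word 0x00000017
flags:15 = 8761 → 0x2239 << 8 → word 0x00223917
slot:9 = 40 → 0x28 << 23 → word 0x14223917
word = 0x14223917 → little-endian bytes:
  [0]=0x17  [1]=0x39  [2]=0x22  [3]=0x14

17 39 22 14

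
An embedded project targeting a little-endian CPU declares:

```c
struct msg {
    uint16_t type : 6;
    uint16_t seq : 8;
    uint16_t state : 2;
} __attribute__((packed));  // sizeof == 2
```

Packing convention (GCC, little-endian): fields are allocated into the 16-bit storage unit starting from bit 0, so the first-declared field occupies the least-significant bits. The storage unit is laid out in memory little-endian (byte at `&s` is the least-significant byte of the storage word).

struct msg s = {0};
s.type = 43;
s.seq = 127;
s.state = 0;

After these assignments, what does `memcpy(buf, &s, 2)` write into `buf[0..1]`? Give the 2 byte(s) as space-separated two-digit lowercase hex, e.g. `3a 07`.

eb 1f

type (6b) val=43 bits=0x2b at bit 0: 0x002b
seq (8b) val=127 bits=0x7f at bit 6: 0x1feb
state (2b) val=0 bits=0x0 at bit 14: 0x1feb
word = 0x1feb → little-endian bytes:
  [0]=0xeb  [1]=0x1f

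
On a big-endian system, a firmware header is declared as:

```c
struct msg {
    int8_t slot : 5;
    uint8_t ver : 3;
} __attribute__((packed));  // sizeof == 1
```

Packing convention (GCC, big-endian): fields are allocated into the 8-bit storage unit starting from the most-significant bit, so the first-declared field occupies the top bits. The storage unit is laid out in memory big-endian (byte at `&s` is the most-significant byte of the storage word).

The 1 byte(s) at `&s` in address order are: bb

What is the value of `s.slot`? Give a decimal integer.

-9

[0]=0xbb (big-endian) → word 0xbb
slot:5 @ bit 3 → (0xbb>>3)&0x1f = 0x17  ←
ver:3 @ bit 0 → (0xbb>>0)&0x7 = 0x3
slot signed 5b, MSB=1: 23 - 32 = -9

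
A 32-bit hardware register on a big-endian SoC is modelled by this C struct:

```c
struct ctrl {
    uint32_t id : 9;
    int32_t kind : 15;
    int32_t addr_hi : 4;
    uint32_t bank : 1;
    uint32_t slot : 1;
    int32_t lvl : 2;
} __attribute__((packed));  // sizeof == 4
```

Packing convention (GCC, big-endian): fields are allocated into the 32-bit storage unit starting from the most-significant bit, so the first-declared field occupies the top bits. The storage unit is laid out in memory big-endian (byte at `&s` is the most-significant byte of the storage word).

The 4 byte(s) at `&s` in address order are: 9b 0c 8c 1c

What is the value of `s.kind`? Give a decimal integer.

3212

[0]=0x9b [1]=0x0c [2]=0x8c [3]=0x1c (big-endian) → word 0x9b0c8c1c
id:9 @ bit 23 → (0x9b0c8c1c>>23)&0x1ff = 0x136
kind:15 @ bit 8 → (0x9b0c8c1c>>8)&0x7fff = 0xc8c  ←
addr_hi:4 @ bit 4 → (0x9b0c8c1c>>4)&0xf = 0x1
bank:1 @ bit 3 → (0x9b0c8c1c>>3)&0x1 = 0x1
slot:1 @ bit 2 → (0x9b0c8c1c>>2)&0x1 = 0x1
lvl:2 @ bit 0 → (0x9b0c8c1c>>0)&0x3 = 0x0
kind signed 15b, MSB=0: value = 3212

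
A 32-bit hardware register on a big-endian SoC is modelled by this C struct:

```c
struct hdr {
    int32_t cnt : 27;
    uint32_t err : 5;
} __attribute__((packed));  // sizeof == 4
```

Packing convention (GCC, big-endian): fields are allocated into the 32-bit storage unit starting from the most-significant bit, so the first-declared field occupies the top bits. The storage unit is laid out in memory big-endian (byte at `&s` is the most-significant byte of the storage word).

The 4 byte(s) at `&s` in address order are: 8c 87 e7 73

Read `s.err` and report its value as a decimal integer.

[0]=0x8c [1]=0x87 [2]=0xe7 [3]=0x73 (big-endian) → word 0x8c87e773
cnt:27 @ bit 5 → (0x8c87e773>>5)&0x7ffffff = 0x4643f3b
err:5 @ bit 0 → (0x8c87e773>>0)&0x1f = 0x13  ←

19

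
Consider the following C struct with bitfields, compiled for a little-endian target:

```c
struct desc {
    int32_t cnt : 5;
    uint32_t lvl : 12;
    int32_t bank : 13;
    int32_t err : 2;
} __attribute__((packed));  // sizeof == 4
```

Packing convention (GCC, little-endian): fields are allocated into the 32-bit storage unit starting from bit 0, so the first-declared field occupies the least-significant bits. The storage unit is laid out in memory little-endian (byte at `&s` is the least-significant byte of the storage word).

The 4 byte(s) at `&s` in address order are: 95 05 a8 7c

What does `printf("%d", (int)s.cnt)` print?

[0]=0x95 [1]=0x05 [2]=0xa8 [3]=0x7c (little-endian) → word 0x7ca80595
cnt [0+:5] = (word>>0) & 0x1f = 21  ←
lvl [5+:12] = (word>>5) & 0xfff = 44
bank [17+:13] = (word>>17) & 0x1fff = 7764
err [30+:2] = (word>>30) & 0x3 = 1
cnt signed 5b, MSB=1: 21 - 32 = -11

-11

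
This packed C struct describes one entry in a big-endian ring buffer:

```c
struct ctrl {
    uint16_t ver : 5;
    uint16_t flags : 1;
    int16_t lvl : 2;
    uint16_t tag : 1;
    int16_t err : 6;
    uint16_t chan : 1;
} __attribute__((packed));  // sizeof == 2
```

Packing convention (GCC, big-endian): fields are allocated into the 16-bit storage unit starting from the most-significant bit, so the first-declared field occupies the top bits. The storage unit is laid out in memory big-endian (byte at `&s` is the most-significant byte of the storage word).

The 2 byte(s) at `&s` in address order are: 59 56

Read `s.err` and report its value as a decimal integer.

[0]=0x59 [1]=0x56 (big-endian) → word 0x5956
ver:5 @ bit 11 → (0x5956>>11)&0x1f = 0xb
flags:1 @ bit 10 → (0x5956>>10)&0x1 = 0x0
lvl:2 @ bit 8 → (0x5956>>8)&0x3 = 0x1
tag:1 @ bit 7 → (0x5956>>7)&0x1 = 0x0
err:6 @ bit 1 → (0x5956>>1)&0x3f = 0x2b  ←
chan:1 @ bit 0 → (0x5956>>0)&0x1 = 0x0
err signed 6b, MSB=1: 43 - 64 = -21

-21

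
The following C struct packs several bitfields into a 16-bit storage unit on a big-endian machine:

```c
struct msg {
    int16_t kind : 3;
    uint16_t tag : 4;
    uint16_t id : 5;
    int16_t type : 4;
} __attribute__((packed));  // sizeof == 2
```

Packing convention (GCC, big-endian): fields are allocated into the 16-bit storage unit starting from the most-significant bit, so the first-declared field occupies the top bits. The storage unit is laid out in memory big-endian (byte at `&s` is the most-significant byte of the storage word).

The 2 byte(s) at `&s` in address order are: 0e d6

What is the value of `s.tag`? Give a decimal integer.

[0]=0x0e [1]=0xd6 (big-endian) → word 0x0ed6
kind:3 @ bit 13 → (0x0ed6>>13)&0x7 = 0x0
tag:4 @ bit 9 → (0x0ed6>>9)&0xf = 0x7  ←
id:5 @ bit 4 → (0x0ed6>>4)&0x1f = 0xd
type:4 @ bit 0 → (0x0ed6>>0)&0xf = 0x6

7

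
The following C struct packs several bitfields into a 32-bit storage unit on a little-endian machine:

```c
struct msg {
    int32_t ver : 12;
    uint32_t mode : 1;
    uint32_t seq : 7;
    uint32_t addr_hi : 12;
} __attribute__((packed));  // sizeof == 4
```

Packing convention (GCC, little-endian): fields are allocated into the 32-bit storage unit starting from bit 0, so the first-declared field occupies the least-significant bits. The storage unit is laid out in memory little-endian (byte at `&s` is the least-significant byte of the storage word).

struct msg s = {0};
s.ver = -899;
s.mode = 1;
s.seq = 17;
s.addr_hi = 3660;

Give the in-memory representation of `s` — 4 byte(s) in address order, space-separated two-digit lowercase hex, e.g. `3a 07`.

ver (12b) val=-899 bits=0xc7d at bit 0: 0x00000c7d
mode (1b) val=1 bits=0x1 at bit 12: 0x00001c7d
seq (7b) val=17 bits=0x11 at bit 13: 0x00023c7d
addr_hi (12b) val=3660 bits=0xe4c at bit 20: 0xe4c23c7d
word = 0xe4c23c7d → little-endian bytes:
  [0]=0x7d  [1]=0x3c  [2]=0xc2  [3]=0xe4

7d 3c c2 e4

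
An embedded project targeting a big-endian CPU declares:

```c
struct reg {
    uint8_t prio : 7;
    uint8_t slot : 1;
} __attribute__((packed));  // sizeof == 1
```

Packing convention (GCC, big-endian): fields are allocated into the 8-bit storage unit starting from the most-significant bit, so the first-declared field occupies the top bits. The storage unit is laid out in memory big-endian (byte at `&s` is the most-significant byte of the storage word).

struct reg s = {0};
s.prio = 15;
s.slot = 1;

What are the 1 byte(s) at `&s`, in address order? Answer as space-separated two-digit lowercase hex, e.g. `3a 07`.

[1+:7] prio=15 & 0x7f = 0xf; word=0x1e
[0+:1] slot=1 & 0x1 = 0x1; word=0x1f
word = 0x1f → big-endian bytes:
  [0]=0x1f

1f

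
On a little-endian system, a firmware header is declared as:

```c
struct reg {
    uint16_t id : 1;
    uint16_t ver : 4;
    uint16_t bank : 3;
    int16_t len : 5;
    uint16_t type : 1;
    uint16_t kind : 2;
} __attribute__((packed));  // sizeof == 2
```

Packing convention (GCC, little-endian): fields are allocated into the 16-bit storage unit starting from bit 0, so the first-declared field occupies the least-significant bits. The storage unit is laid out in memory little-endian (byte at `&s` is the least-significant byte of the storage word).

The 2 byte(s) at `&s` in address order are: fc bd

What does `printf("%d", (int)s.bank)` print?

7

[0]=0xfc [1]=0xbd (little-endian) → word 0xbdfc
id [0+:1] = (word>>0) & 0x1 = 0
ver [1+:4] = (word>>1) & 0xf = 14
bank [5+:3] = (word>>5) & 0x7 = 7  ←
len [8+:5] = (word>>8) & 0x1f = 29
type [13+:1] = (word>>13) & 0x1 = 1
kind [14+:2] = (word>>14) & 0x3 = 2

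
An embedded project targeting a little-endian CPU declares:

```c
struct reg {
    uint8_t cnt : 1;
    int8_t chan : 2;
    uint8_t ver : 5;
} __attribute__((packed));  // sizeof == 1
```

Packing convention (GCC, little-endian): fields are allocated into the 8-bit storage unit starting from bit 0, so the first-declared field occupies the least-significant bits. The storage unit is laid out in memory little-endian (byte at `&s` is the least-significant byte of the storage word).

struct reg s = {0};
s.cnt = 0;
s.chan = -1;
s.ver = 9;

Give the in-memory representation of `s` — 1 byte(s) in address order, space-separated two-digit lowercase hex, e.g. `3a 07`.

4e

cnt:1 = 0 → 0x0 << 0 → word 0x00
chan:2 = -1 → 0x3 << 1 → word 0x06
ver:5 = 9 → 0x9 << 3 → word 0x4e
word = 0x4e → little-endian bytes:
  [0]=0x4e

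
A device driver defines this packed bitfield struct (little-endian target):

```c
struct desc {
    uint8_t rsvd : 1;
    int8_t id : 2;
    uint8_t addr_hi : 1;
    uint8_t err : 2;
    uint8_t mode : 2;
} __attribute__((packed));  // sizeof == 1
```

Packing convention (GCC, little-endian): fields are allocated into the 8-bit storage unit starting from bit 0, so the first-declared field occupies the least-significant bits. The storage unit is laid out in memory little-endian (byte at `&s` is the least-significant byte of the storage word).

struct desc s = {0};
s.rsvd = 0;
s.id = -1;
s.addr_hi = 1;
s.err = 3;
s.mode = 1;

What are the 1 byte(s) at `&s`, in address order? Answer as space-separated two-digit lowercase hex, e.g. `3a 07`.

7e

[0+:1] rsvd=0 & 0x1 = 0x0; word=0x00
[1+:2] id=-1 & 0x3 = 0x3; word=0x06
[3+:1] addr_hi=1 & 0x1 = 0x1; word=0x0e
[4+:2] err=3 & 0x3 = 0x3; word=0x3e
[6+:2] mode=1 & 0x3 = 0x1; word=0x7e
word = 0x7e → little-endian bytes:
  [0]=0x7e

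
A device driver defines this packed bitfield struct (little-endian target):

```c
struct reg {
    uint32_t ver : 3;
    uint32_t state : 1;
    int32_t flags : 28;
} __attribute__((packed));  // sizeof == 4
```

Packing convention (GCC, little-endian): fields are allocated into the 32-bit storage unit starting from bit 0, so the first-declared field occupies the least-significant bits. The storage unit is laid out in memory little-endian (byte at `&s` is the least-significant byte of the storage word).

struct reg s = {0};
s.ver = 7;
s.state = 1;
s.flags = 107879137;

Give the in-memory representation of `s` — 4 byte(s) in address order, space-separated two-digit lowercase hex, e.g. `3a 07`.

ver (3b) val=7 bits=0x7 at bit 0: 0x00000007
state (1b) val=1 bits=0x1 at bit 3: 0x0000000f
flags (28b) val=107879137 bits=0x66e1ae1 at bit 4: 0x66e1ae1f
word = 0x66e1ae1f → little-endian bytes:
  [0]=0x1f  [1]=0xae  [2]=0xe1  [3]=0x66

1f ae e1 66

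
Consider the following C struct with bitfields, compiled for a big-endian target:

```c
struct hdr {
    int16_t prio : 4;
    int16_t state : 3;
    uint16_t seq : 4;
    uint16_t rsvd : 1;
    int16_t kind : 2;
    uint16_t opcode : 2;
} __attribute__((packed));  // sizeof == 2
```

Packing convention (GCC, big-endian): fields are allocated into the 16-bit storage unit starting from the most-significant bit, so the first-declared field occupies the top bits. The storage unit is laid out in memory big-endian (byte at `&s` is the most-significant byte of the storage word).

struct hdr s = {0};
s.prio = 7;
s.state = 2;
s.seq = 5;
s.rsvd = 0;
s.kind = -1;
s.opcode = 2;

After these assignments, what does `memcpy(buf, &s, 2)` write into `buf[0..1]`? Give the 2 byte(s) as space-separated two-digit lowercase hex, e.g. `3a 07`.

74 ae

prio:4 = 7 → 0x7 << 12 → word 0x7000
state:3 = 2 → 0x2 << 9 → word 0x7400
seq:4 = 5 → 0x5 << 5 → word 0x74a0
rsvd:1 = 0 → 0x0 << 4 → word 0x74a0
kind:2 = -1 → 0x3 << 2 → word 0x74ac
opcode:2 = 2 → 0x2 << 0 → word 0x74ae
word = 0x74ae → big-endian bytes:
  [0]=0x74  [1]=0xae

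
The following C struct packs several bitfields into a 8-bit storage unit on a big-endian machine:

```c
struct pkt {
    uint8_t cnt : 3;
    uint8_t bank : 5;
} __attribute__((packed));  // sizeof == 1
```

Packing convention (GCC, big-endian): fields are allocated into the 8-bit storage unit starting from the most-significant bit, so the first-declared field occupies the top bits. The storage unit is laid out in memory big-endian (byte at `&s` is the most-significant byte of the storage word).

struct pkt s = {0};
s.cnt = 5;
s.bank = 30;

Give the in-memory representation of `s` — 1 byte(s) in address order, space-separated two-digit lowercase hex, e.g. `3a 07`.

cnt:3 = 5 → 0x5 << 5 → word 0xa0
bank:5 = 30 → 0x1e << 0 → word 0xbe
word = 0xbe → big-endian bytes:
  [0]=0xbe

be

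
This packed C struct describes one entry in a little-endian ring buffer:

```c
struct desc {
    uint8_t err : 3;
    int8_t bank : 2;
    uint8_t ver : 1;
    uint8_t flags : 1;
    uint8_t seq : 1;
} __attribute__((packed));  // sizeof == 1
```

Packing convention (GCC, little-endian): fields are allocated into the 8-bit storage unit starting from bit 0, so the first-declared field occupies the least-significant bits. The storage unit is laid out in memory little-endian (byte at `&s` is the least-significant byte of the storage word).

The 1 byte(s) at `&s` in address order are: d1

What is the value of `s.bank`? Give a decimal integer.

[0]=0xd1 (little-endian) → word 0xd1
err [0+:3] = (word>>0) & 0x7 = 1
bank [3+:2] = (word>>3) & 0x3 = 2  ←
ver [5+:1] = (word>>5) & 0x1 = 0
flags [6+:1] = (word>>6) & 0x1 = 1
seq [7+:1] = (word>>7) & 0x1 = 1
bank signed 2b, MSB=1: 2 - 4 = -2

-2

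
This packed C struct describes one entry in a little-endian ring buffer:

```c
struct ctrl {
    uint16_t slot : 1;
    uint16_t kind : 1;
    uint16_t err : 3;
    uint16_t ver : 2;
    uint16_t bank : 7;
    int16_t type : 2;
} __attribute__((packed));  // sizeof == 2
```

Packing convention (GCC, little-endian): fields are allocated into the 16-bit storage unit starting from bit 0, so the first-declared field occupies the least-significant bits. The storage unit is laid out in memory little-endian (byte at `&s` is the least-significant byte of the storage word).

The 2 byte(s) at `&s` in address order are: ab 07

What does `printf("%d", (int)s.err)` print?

2

[0]=0xab [1]=0x07 (little-endian) → word 0x07ab
slot [0+:1] = (word>>0) & 0x1 = 1
kind [1+:1] = (word>>1) & 0x1 = 1
err [2+:3] = (word>>2) & 0x7 = 2  ←
ver [5+:2] = (word>>5) & 0x3 = 1
bank [7+:7] = (word>>7) & 0x7f = 15
type [14+:2] = (word>>14) & 0x3 = 0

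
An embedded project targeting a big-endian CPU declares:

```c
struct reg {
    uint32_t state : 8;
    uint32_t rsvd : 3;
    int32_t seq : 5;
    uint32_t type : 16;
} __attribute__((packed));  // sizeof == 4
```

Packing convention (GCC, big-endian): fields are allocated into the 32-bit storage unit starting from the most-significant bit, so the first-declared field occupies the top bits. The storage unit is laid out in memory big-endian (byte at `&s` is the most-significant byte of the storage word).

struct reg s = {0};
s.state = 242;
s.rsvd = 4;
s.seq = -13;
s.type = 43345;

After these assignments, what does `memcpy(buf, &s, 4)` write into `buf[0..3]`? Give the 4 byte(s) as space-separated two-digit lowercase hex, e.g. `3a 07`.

f2 93 a9 51

[24+:8] state=242 & 0xff = 0xf2; word=0xf2000000
[21+:3] rsvd=4 & 0x7 = 0x4; word=0xf2800000
[16+:5] seq=-13 & 0x1f = 0x13; word=0xf2930000
[0+:16] type=43345 & 0xffff = 0xa951; word=0xf293a951
word = 0xf293a951 → big-endian bytes:
  [0]=0xf2  [1]=0x93  [2]=0xa9  [3]=0x51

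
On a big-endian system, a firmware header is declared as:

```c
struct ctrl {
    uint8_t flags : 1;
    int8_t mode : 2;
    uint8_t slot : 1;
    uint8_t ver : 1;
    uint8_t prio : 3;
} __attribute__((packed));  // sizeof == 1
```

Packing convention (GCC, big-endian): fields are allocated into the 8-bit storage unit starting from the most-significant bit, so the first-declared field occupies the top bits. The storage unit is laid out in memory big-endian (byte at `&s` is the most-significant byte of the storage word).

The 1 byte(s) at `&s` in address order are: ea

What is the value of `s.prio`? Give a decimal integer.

[0]=0xea (big-endian) → word 0xea
flags [7+:1] = (word>>7) & 0x1 = 1
mode [5+:2] = (word>>5) & 0x3 = 3
slot [4+:1] = (word>>4) & 0x1 = 0
ver [3+:1] = (word>>3) & 0x1 = 1
prio [0+:3] = (word>>0) & 0x7 = 2  ←

2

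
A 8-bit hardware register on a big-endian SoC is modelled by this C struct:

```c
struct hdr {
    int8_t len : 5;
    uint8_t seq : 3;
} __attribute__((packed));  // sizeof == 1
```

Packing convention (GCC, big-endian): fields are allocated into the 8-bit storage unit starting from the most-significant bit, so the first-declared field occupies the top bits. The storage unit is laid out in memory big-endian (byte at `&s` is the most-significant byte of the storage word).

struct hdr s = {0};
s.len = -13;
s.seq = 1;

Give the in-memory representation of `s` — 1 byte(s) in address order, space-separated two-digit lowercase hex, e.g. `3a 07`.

99

[3+:5] len=-13 & 0x1f = 0x13; word=0x98
[0+:3] seq=1 & 0x7 = 0x1; word=0x99
word = 0x99 → big-endian bytes:
  [0]=0x99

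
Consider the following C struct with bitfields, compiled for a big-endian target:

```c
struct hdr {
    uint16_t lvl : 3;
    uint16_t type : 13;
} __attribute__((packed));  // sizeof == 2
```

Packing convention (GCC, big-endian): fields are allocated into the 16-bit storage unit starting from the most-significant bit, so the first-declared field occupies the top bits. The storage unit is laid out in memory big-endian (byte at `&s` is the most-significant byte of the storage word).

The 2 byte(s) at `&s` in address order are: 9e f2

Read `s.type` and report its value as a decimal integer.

[0]=0x9e [1]=0xf2 (big-endian) → word 0x9ef2
lvl:3 @ bit 13 → (0x9ef2>>13)&0x7 = 0x4
type:13 @ bit 0 → (0x9ef2>>0)&0x1fff = 0x1ef2  ←

7922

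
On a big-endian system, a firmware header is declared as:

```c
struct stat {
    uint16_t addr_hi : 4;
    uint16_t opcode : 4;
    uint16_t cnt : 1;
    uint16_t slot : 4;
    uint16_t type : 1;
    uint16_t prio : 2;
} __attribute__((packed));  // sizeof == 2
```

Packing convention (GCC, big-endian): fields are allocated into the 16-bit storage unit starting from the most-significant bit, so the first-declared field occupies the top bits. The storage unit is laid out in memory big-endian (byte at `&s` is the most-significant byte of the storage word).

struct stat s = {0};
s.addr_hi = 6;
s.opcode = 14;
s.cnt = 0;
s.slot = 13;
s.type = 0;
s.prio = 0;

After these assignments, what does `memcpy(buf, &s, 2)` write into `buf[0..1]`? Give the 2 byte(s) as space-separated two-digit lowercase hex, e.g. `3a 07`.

[12+:4] addr_hi=6 & 0xf = 0x6; word=0x6000
[8+:4] opcode=14 & 0xf = 0xe; word=0x6e00
[7+:1] cnt=0 & 0x1 = 0x0; word=0x6e00
[3+:4] slot=13 & 0xf = 0xd; word=0x6e68
[2+:1] type=0 & 0x1 = 0x0; word=0x6e68
[0+:2] prio=0 & 0x3 = 0x0; word=0x6e68
word = 0x6e68 → big-endian bytes:
  [0]=0x6e  [1]=0x68

6e 68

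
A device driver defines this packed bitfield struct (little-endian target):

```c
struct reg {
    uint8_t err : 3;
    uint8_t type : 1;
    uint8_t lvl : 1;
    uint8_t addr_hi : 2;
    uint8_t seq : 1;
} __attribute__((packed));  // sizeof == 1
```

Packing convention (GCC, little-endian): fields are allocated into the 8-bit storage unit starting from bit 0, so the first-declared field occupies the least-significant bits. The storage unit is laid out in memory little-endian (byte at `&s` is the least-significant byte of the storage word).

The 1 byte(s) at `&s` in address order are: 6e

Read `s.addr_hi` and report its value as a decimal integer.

[0]=0x6e (little-endian) → word 0x6e
err:3 @ bit 0 → (0x6e>>0)&0x7 = 0x6
type:1 @ bit 3 → (0x6e>>3)&0x1 = 0x1
lvl:1 @ bit 4 → (0x6e>>4)&0x1 = 0x0
addr_hi:2 @ bit 5 → (0x6e>>5)&0x3 = 0x3  ←
seq:1 @ bit 7 → (0x6e>>7)&0x1 = 0x0

3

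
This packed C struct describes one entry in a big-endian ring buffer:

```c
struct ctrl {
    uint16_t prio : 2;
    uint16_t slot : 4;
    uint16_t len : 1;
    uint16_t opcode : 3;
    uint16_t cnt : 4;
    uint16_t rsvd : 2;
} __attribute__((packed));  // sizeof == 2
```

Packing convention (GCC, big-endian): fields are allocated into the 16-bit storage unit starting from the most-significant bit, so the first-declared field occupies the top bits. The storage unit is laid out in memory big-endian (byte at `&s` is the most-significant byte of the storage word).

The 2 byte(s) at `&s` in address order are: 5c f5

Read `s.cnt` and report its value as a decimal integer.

13

[0]=0x5c [1]=0xf5 (big-endian) → word 0x5cf5
prio:2 @ bit 14 → (0x5cf5>>14)&0x3 = 0x1
slot:4 @ bit 10 → (0x5cf5>>10)&0xf = 0x7
len:1 @ bit 9 → (0x5cf5>>9)&0x1 = 0x0
opcode:3 @ bit 6 → (0x5cf5>>6)&0x7 = 0x3
cnt:4 @ bit 2 → (0x5cf5>>2)&0xf = 0xd  ←
rsvd:2 @ bit 0 → (0x5cf5>>0)&0x3 = 0x1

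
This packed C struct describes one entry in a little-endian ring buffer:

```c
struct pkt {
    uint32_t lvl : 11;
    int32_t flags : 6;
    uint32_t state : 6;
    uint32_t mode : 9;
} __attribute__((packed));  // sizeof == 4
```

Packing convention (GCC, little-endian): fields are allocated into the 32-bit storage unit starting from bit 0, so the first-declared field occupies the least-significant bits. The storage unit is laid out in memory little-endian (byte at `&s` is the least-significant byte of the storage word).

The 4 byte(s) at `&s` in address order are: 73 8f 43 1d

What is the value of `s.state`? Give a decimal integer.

33

[0]=0x73 [1]=0x8f [2]=0x43 [3]=0x1d (little-endian) → word 0x1d438f73
lvl [0+:11] = (word>>0) & 0x7ff = 1907
flags [11+:6] = (word>>11) & 0x3f = 49
state [17+:6] = (word>>17) & 0x3f = 33  ←
mode [23+:9] = (word>>23) & 0x1ff = 58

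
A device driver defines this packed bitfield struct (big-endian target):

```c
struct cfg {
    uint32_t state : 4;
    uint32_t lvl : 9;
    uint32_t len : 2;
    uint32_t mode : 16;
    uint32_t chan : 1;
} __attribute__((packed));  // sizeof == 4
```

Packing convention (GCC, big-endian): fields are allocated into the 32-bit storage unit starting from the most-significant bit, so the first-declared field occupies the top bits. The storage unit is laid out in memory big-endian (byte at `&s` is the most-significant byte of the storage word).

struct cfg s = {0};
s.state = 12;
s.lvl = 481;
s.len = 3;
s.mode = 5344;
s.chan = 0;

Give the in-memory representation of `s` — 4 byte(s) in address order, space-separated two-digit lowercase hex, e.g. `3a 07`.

cf 0e 29 c0

[28+:4] state=12 & 0xf = 0xc; word=0xc0000000
[19+:9] lvl=481 & 0x1ff = 0x1e1; word=0xcf080000
[17+:2] len=3 & 0x3 = 0x3; word=0xcf0e0000
[1+:16] mode=5344 & 0xffff = 0x14e0; word=0xcf0e29c0
[0+:1] chan=0 & 0x1 = 0x0; word=0xcf0e29c0
word = 0xcf0e29c0 → big-endian bytes:
  [0]=0xcf  [1]=0x0e  [2]=0x29  [3]=0xc0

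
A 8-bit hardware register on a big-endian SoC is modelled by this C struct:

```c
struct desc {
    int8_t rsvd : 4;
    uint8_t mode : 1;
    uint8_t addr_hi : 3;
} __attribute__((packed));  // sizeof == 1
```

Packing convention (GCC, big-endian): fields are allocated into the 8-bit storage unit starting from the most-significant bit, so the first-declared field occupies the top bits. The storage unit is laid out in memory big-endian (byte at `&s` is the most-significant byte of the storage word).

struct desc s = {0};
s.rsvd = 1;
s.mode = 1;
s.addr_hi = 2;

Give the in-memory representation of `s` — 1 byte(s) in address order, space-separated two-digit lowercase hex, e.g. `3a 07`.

1a

rsvd (4b) val=1 bits=0x1 at bit 4: 0x10
mode (1b) val=1 bits=0x1 at bit 3: 0x18
addr_hi (3b) val=2 bits=0x2 at bit 0: 0x1a
word = 0x1a → big-endian bytes:
  [0]=0x1a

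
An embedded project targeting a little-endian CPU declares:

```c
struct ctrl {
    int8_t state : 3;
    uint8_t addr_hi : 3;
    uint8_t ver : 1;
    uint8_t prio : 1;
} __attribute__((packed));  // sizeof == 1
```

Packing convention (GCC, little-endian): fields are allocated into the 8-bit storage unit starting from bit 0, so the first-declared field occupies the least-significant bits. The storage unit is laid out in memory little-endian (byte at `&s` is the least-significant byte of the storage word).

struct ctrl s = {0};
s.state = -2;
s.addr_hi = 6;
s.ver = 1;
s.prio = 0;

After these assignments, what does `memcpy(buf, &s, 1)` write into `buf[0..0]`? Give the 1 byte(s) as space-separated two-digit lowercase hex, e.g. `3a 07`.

76

[0+:3] state=-2 & 0x7 = 0x6; word=0x06
[3+:3] addr_hi=6 & 0x7 = 0x6; word=0x36
[6+:1] ver=1 & 0x1 = 0x1; word=0x76
[7+:1] prio=0 & 0x1 = 0x0; word=0x76
word = 0x76 → little-endian bytes:
  [0]=0x76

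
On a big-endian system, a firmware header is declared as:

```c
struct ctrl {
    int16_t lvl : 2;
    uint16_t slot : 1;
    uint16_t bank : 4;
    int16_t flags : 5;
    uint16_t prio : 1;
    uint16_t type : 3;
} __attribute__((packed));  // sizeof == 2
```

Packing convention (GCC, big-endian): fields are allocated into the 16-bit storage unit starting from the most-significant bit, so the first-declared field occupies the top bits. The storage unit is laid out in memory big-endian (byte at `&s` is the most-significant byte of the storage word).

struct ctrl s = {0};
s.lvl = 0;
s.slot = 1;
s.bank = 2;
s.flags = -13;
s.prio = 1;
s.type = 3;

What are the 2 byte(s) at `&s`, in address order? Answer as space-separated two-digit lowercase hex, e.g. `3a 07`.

25 3b

lvl:2 = 0 → 0x0 << 14 → word 0x0000
slot:1 = 1 → 0x1 << 13 → word 0x2000
bank:4 = 2 → 0x2 << 9 → word 0x2400
flags:5 = -13 → 0x13 << 4 → word 0x2530
prio:1 = 1 → 0x1 << 3 → word 0x2538
type:3 = 3 → 0x3 << 0 → word 0x253b
word = 0x253b → big-endian bytes:
  [0]=0x25  [1]=0x3b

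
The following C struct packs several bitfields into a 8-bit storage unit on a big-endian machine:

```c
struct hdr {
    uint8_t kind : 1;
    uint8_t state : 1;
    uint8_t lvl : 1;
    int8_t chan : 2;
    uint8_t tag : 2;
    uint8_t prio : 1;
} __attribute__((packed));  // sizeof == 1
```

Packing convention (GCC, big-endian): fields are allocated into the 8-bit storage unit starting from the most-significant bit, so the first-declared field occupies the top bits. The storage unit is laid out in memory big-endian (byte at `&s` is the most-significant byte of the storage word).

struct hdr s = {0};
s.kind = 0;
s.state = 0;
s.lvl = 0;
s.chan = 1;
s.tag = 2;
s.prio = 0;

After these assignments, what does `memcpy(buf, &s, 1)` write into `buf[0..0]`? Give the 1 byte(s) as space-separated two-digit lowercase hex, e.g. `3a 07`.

0c

[7+:1] kind=0 & 0x1 = 0x0; word=0x00
[6+:1] state=0 & 0x1 = 0x0; word=0x00
[5+:1] lvl=0 & 0x1 = 0x0; word=0x00
[3+:2] chan=1 & 0x3 = 0x1; word=0x08
[1+:2] tag=2 & 0x3 = 0x2; word=0x0c
[0+:1] prio=0 & 0x1 = 0x0; word=0x0c
word = 0x0c → big-endian bytes:
  [0]=0x0c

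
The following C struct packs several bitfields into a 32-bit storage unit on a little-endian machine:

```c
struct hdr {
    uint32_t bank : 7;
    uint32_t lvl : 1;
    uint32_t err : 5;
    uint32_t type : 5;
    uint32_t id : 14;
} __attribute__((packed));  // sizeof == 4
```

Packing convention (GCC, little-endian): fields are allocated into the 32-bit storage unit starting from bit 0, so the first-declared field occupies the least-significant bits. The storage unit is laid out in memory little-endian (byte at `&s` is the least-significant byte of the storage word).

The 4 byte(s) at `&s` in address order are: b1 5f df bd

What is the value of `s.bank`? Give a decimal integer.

49

[0]=0xb1 [1]=0x5f [2]=0xdf [3]=0xbd (little-endian) → word 0xbddf5fb1
bank:7 @ bit 0 → (0xbddf5fb1>>0)&0x7f = 0x31  ←
lvl:1 @ bit 7 → (0xbddf5fb1>>7)&0x1 = 0x1
err:5 @ bit 8 → (0xbddf5fb1>>8)&0x1f = 0x1f
type:5 @ bit 13 → (0xbddf5fb1>>13)&0x1f = 0x1a
id:14 @ bit 18 → (0xbddf5fb1>>18)&0x3fff = 0x2f77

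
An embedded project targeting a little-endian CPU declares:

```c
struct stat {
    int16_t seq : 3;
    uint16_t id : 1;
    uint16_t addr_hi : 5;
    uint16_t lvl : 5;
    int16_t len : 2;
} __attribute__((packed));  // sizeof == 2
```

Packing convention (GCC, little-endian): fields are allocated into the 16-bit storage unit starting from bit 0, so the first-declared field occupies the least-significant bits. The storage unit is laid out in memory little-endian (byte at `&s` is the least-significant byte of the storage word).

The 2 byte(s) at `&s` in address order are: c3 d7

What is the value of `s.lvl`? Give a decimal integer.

[0]=0xc3 [1]=0xd7 (little-endian) → word 0xd7c3
seq [0+:3] = (word>>0) & 0x7 = 3
id [3+:1] = (word>>3) & 0x1 = 0
addr_hi [4+:5] = (word>>4) & 0x1f = 28
lvl [9+:5] = (word>>9) & 0x1f = 11  ←
len [14+:2] = (word>>14) & 0x3 = 3

11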